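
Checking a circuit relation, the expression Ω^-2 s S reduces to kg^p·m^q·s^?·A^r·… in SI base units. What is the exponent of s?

Ω = V/A (resistance = voltage per current),
    = kg·m²·s⁻³·A⁻².
So Ω⁻² = kg⁻²·m⁻⁴·s⁶·A⁴.
S = 1/Ω (conductance is reciprocal resistance),
    = kg⁻¹·m⁻²·s³·A².
Combining: Ω⁻²·s·S = (kg⁻²·m⁻⁴·s⁶·A⁴) · s · (kg⁻¹·m⁻²·s³·A²) = kg⁻³·m⁻⁶·s¹⁰·A⁶.
The exponent of s is 10.

10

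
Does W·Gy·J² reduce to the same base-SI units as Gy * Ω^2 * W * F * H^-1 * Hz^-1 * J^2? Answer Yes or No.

No

Left side:
  W = kg·m²·s⁻³.
  Gy = m²·s⁻².
  J = kg·m²·s⁻².
  So J² = kg²·m⁴·s⁻⁴.
  Combining: W·Gy·J² = (kg·m²·s⁻³) · (m²·s⁻²) · (kg²·m⁴·s⁻⁴) = kg³·m⁸·s⁻⁹.
Right side:
  Gy = m²·s⁻².
  Ω = kg·m²·s⁻³·A⁻².
  So Ω² = kg²·m⁴·s⁻⁶·A⁻⁴.
  W = kg·m²·s⁻³.
  F = kg⁻¹·m⁻²·s⁴·A².
  H = kg·m²·s⁻²·A⁻².
  So H⁻¹ = kg⁻¹·m⁻²·s²·A².
  Hz = s⁻¹.
  So Hz⁻¹ = s.
  J = kg·m²·s⁻².
  So J² = kg²·m⁴·s⁻⁴.
  Combining: Gy·Ω²·W·F·H⁻¹·Hz⁻¹·J² = (m²·s⁻²) · (kg²·m⁴·s⁻⁶·A⁻⁴) · (kg·m²·s⁻³) · (kg⁻¹·m⁻²·s⁴·A²) · (kg⁻¹·m⁻²·s²·A²) · s · (kg²·m⁴·s⁻⁴) = kg³·m⁸·s⁻⁸.
Left is kg³·m⁸·s⁻⁹; right is kg³·m⁸·s⁻⁸ — different.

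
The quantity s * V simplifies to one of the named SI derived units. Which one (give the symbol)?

V = kg·m²·s⁻³·A⁻¹.
Combining: s·V = s · (kg·m²·s⁻³·A⁻¹) = kg·m²·s⁻²·A⁻¹.
kg·m²·s⁻²·A⁻¹ is the base-SI form of the weber.

Wb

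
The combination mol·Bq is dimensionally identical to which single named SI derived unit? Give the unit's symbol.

Bq = 1/s = s⁻¹ (activity is decays per second).
Combining: mol·Bq = mol · s⁻¹ = s⁻¹·mol.
s⁻¹·mol is the base-SI form of the katal.

kat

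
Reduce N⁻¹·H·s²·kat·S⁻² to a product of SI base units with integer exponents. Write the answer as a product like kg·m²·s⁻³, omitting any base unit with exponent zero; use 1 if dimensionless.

kg²·m⁵·s⁻⁵·A⁻⁶·mol

N = kg·m/s² = kg·m·s⁻² (force = mass × acceleration).
So N⁻¹ = kg⁻¹·m⁻¹·s².
H = Wb/A (inductance = flux per current),
    = kg·m²·s⁻²·A⁻².
kat = mol/s = s⁻¹·mol (catalytic activity).
S = 1/Ω (conductance is reciprocal resistance),
    = kg⁻¹·m⁻²·s³·A².
So S⁻² = kg²·m⁴·s⁻⁶·A⁻⁴.
Combining: N⁻¹·H·s²·kat·S⁻² = (kg⁻¹·m⁻¹·s²) · (kg·m²·s⁻²·A⁻²) · s² · (s⁻¹·mol) · (kg²·m⁴·s⁻⁶·A⁻⁴) = kg²·m⁵·s⁻⁵·A⁻⁶·mol.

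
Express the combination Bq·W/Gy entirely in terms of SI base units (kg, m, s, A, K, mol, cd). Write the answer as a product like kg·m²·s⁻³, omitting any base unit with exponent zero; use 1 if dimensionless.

kg·s⁻²

Gy = J/kg (absorbed dose = energy per mass),
    = m²·s⁻².
So Gy⁻¹ = m⁻²·s².
Bq = 1/s = s⁻¹ (activity is decays per second).
W = J/s (power = energy per time),
    = kg·m²·s⁻³.
Combining: Gy⁻¹·Bq·W = (m⁻²·s²) · s⁻¹ · (kg·m²·s⁻³) = kg·s⁻².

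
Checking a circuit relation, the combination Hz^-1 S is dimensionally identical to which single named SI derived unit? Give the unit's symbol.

F

Hz = s⁻¹.
So Hz⁻¹ = s.
S = kg⁻¹·m⁻²·s³·A².
Combining: Hz⁻¹·S = s · (kg⁻¹·m⁻²·s³·A²) = kg⁻¹·m⁻²·s⁴·A².
kg⁻¹·m⁻²·s⁴·A² is the base-SI form of the farad.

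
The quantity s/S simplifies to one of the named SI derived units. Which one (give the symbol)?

H

S = 1/Ω (conductance is reciprocal resistance),
    = kg⁻¹·m⁻²·s³·A².
So S⁻¹ = kg·m²·s⁻³·A⁻².
Combining: S⁻¹·s = (kg·m²·s⁻³·A⁻²) · s = kg·m²·s⁻²·A⁻².
kg·m²·s⁻²·A⁻² is the base-SI form of the henry.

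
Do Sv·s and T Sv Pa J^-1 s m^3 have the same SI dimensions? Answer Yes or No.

Left side:
  Sv = m²·s⁻².
  Combining: Sv·s = (m²·s⁻²) · s = m²·s⁻¹.
Right side:
  T = Wb/m² (flux density = flux per area),
      = kg·s⁻²·A⁻¹.
  Sv = J/kg (equivalent dose = energy per mass),
      = m²·s⁻².
  Pa = N/m² (pressure = force per area),
      = kg·m⁻¹·s⁻².
  J = N·m (work = force × distance),
      = kg·m²·s⁻².
  So J⁻¹ = kg⁻¹·m⁻²·s².
  Combining: T·Sv·Pa·J⁻¹·s·m³ = (kg·s⁻²·A⁻¹) · (m²·s⁻²) · (kg·m⁻¹·s⁻²) · (kg⁻¹·m⁻²·s²) · s · m³ = kg·m²·s⁻³·A⁻¹.
Left is m²·s⁻¹; right is kg·m²·s⁻³·A⁻¹ — different.

No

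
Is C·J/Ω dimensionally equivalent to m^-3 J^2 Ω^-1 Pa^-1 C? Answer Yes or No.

Left side:
  C = A·s = s·A (charge = current × time).
  Ω = V/A (resistance = voltage per current),
      = kg·m²·s⁻³·A⁻².
  So Ω⁻¹ = kg⁻¹·m⁻²·s³·A².
  J = N·m (work = force × distance),
      = kg·m²·s⁻².
  Combining: C·Ω⁻¹·J = (s·A) · (kg⁻¹·m⁻²·s³·A²) · (kg·m²·s⁻²) = s²·A³.
Right side:
  J = N·m (work = force × distance),
      = kg·m²·s⁻².
  So J² = kg²·m⁴·s⁻⁴.
  Ω = V/A (resistance = voltage per current),
      = kg·m²·s⁻³·A⁻².
  So Ω⁻¹ = kg⁻¹·m⁻²·s³·A².
  Pa = N/m² (pressure = force per area),
      = kg·m⁻¹·s⁻².
  So Pa⁻¹ = kg⁻¹·m·s².
  C = A·s = s·A (charge = current × time).
  Combining: m⁻³·J²·Ω⁻¹·Pa⁻¹·C = m⁻³ · (kg²·m⁴·s⁻⁴) · (kg⁻¹·m⁻²·s³·A²) · (kg⁻¹·m·s²) · (s·A) = s²·A³.
Both reduce to s²·A³.

Yes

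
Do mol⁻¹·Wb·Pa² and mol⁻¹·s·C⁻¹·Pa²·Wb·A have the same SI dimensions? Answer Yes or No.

Yes

Left side:
  Wb = kg·m²·s⁻²·A⁻¹.
  Pa = kg·m⁻¹·s⁻².
  So Pa² = kg²·m⁻²·s⁻⁴.
  Combining: mol⁻¹·Wb·Pa² = mol⁻¹ · (kg·m²·s⁻²·A⁻¹) · (kg²·m⁻²·s⁻⁴) = kg³·s⁻⁶·A⁻¹·mol⁻¹.
Right side:
  C = A·s = s·A (charge = current × time).
  So C⁻¹ = s⁻¹·A⁻¹.
  Pa = N/m² (pressure = force per area),
      = kg·m⁻¹·s⁻².
  So Pa² = kg²·m⁻²·s⁻⁴.
  Wb = V·s (flux: a volt is a weber per second),
      = kg·m²·s⁻²·A⁻¹.
  Combining: mol⁻¹·s·C⁻¹·Pa²·Wb·A = mol⁻¹ · s · (s⁻¹·A⁻¹) · (kg²·m⁻²·s⁻⁴) · (kg·m²·s⁻²·A⁻¹) · A = kg³·s⁻⁶·A⁻¹·mol⁻¹.
Both reduce to kg³·s⁻⁶·A⁻¹·mol⁻¹.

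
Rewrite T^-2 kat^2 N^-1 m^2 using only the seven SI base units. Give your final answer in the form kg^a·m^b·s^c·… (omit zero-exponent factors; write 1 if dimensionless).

T = kg·s⁻²·A⁻¹.
So T⁻² = kg⁻²·s⁴·A².
kat = s⁻¹·mol.
So kat² = s⁻²·mol².
N = kg·m·s⁻².
So N⁻¹ = kg⁻¹·m⁻¹·s².
Combining: T⁻²·kat²·N⁻¹·m² = (kg⁻²·s⁴·A²) · (s⁻²·mol²) · (kg⁻¹·m⁻¹·s²) · m² = kg⁻³·m·s⁴·A²·mol².

kg⁻³·m·s⁴·A²·mol²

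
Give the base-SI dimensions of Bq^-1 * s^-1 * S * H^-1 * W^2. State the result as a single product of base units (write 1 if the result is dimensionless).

Bq = 1/s = s⁻¹ (activity is decays per second).
So Bq⁻¹ = s.
S = 1/Ω (conductance is reciprocal resistance),
    = kg⁻¹·m⁻²·s³·A².
H = Wb/A (inductance = flux per current),
    = kg·m²·s⁻²·A⁻².
So H⁻¹ = kg⁻¹·m⁻²·s²·A².
W = J/s (power = energy per time),
    = kg·m²·s⁻³.
So W² = kg²·m⁴·s⁻⁶.
Combining: Bq⁻¹·s⁻¹·S·H⁻¹·W² = s · s⁻¹ · (kg⁻¹·m⁻²·s³·A²) · (kg⁻¹·m⁻²·s²·A²) · (kg²·m⁴·s⁻⁶) = s⁻¹·A⁴.

s⁻¹·A⁴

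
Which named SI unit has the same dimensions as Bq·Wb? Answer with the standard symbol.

Bq = 1/s = s⁻¹ (activity is decays per second).
Wb = V·s (flux: a volt is a weber per second),
    = kg·m²·s⁻²·A⁻¹.
Combining: Bq·Wb = s⁻¹ · (kg·m²·s⁻²·A⁻¹) = kg·m²·s⁻³·A⁻¹.
kg·m²·s⁻³·A⁻¹ is the base-SI form of the volt.

V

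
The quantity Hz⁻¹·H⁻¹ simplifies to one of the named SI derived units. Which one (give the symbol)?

Hz = s⁻¹.
So Hz⁻¹ = s.
H = kg·m²·s⁻²·A⁻².
So H⁻¹ = kg⁻¹·m⁻²·s²·A².
Combining: Hz⁻¹·H⁻¹ = s · (kg⁻¹·m⁻²·s²·A²) = kg⁻¹·m⁻²·s³·A².
kg⁻¹·m⁻²·s³·A² is the base-SI form of the siemens.

S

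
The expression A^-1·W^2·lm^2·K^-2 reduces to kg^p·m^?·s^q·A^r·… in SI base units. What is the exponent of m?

4

W = J/s (power = energy per time),
    = kg·m²·s⁻³.
So W² = kg²·m⁴·s⁻⁶.
lm = cd·sr = cd (luminous flux; sr is dimensionless).
So lm² = cd².
Combining: A⁻¹·W²·lm²·K⁻² = A⁻¹ · (kg²·m⁴·s⁻⁶) · cd² · K⁻² = kg²·m⁴·s⁻⁶·A⁻¹·K⁻²·cd².
The exponent of m is 4.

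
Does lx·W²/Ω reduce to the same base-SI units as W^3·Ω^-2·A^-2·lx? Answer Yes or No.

Left side:
  Ω = V/A (resistance = voltage per current),
      = kg·m²·s⁻³·A⁻².
  So Ω⁻¹ = kg⁻¹·m⁻²·s³·A².
  lx = lm/m² (illuminance = luminous flux per area),
      = m⁻²·cd.
  W = J/s (power = energy per time),
      = kg·m²·s⁻³.
  So W² = kg²·m⁴·s⁻⁶.
  Combining: Ω⁻¹·lx·W² = (kg⁻¹·m⁻²·s³·A²) · (m⁻²·cd) · (kg²·m⁴·s⁻⁶) = kg·s⁻³·A²·cd.
Right side:
  W = J/s (power = energy per time),
      = kg·m²·s⁻³.
  So W³ = kg³·m⁶·s⁻⁹.
  Ω = V/A (resistance = voltage per current),
      = kg·m²·s⁻³·A⁻².
  So Ω⁻² = kg⁻²·m⁻⁴·s⁶·A⁴.
  lx = lm/m² (illuminance = luminous flux per area),
      = m⁻²·cd.
  Combining: W³·Ω⁻²·A⁻²·lx = (kg³·m⁶·s⁻⁹) · (kg⁻²·m⁻⁴·s⁶·A⁴) · A⁻² · (m⁻²·cd) = kg·s⁻³·A²·cd.
Both reduce to kg·s⁻³·A²·cd.

Yes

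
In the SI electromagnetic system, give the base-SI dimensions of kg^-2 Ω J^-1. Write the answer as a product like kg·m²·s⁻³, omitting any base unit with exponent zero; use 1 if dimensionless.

Ω = V/A (resistance = voltage per current),
    = kg·m²·s⁻³·A⁻².
J = N·m (work = force × distance),
    = kg·m²·s⁻².
So J⁻¹ = kg⁻¹·m⁻²·s².
Combining: kg⁻²·Ω·J⁻¹ = kg⁻² · (kg·m²·s⁻³·A⁻²) · (kg⁻¹·m⁻²·s²) = kg⁻²·s⁻¹·A⁻².

kg⁻²·s⁻¹·A⁻²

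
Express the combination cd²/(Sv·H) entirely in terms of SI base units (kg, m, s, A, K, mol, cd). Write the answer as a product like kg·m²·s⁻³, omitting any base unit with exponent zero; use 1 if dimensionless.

kg⁻¹·m⁻⁴·s⁴·A²·cd²

Sv = m²·s⁻².
So Sv⁻¹ = m⁻²·s².
H = kg·m²·s⁻²·A⁻².
So H⁻¹ = kg⁻¹·m⁻²·s²·A².
Combining: cd²·Sv⁻¹·H⁻¹ = cd² · (m⁻²·s²) · (kg⁻¹·m⁻²·s²·A²) = kg⁻¹·m⁻⁴·s⁴·A²·cd².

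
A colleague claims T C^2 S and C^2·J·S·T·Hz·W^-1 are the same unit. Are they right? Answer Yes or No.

Left side:
  T = kg·s⁻²·A⁻¹.
  C = s·A.
  So C² = s²·A².
  S = kg⁻¹·m⁻²·s³·A².
  Combining: T·C²·S = (kg·s⁻²·A⁻¹) · (s²·A²) · (kg⁻¹·m⁻²·s³·A²) = m⁻²·s³·A³.
Right side:
  C = A·s = s·A (charge = current × time).
  So C² = s²·A².
  J = N·m (work = force × distance),
      = kg·m²·s⁻².
  S = 1/Ω (conductance is reciprocal resistance),
      = kg⁻¹·m⁻²·s³·A².
  T = Wb/m² (flux density = flux per area),
      = kg·s⁻²·A⁻¹.
  Hz = 1/s = s⁻¹ (frequency is cycles per second).
  W = J/s (power = energy per time),
      = kg·m²·s⁻³.
  So W⁻¹ = kg⁻¹·m⁻²·s³.
  Combining: C²·J·S·T·Hz·W⁻¹ = (s²·A²) · (kg·m²·s⁻²) · (kg⁻¹·m⁻²·s³·A²) · (kg·s⁻²·A⁻¹) · s⁻¹ · (kg⁻¹·m⁻²·s³) = m⁻²·s³·A³.
Both reduce to m⁻²·s³·A³.

Yes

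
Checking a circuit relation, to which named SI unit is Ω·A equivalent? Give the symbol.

V

Ω = kg·m²·s⁻³·A⁻².
Combining: Ω·A = (kg·m²·s⁻³·A⁻²) · A = kg·m²·s⁻³·A⁻¹.
kg·m²·s⁻³·A⁻¹ is the base-SI form of the volt.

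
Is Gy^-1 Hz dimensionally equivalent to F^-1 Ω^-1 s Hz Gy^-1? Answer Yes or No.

Left side:
  Gy = J/kg (absorbed dose = energy per mass),
      = m²·s⁻².
  So Gy⁻¹ = m⁻²·s².
  Hz = 1/s = s⁻¹ (frequency is cycles per second).
  Combining: Gy⁻¹·Hz = (m⁻²·s²) · s⁻¹ = m⁻²·s.
Right side:
  F = kg⁻¹·m⁻²·s⁴·A².
  So F⁻¹ = kg·m²·s⁻⁴·A⁻².
  Ω = kg·m²·s⁻³·A⁻².
  So Ω⁻¹ = kg⁻¹·m⁻²·s³·A².
  Hz = s⁻¹.
  Gy = m²·s⁻².
  So Gy⁻¹ = m⁻²·s².
  Combining: F⁻¹·Ω⁻¹·s·Hz·Gy⁻¹ = (kg·m²·s⁻⁴·A⁻²) · (kg⁻¹·m⁻²·s³·A²) · s · s⁻¹ · (m⁻²·s²) = m⁻²·s.
Both reduce to m⁻²·s.

Yes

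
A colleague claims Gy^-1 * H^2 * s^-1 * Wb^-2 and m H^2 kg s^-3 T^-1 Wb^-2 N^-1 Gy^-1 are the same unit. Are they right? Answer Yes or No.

Left side:
  Gy = m²·s⁻².
  So Gy⁻¹ = m⁻²·s².
  H = kg·m²·s⁻²·A⁻².
  So H² = kg²·m⁴·s⁻⁴·A⁻⁴.
  Wb = kg·m²·s⁻²·A⁻¹.
  So Wb⁻² = kg⁻²·m⁻⁴·s⁴·A².
  Combining: Gy⁻¹·H²·s⁻¹·Wb⁻² = (m⁻²·s²) · (kg²·m⁴·s⁻⁴·A⁻⁴) · s⁻¹ · (kg⁻²·m⁻⁴·s⁴·A²) = m⁻²·s·A⁻².
Right side:
  H = kg·m²·s⁻²·A⁻².
  So H² = kg²·m⁴·s⁻⁴·A⁻⁴.
  T = kg·s⁻²·A⁻¹.
  So T⁻¹ = kg⁻¹·s²·A.
  Wb = kg·m²·s⁻²·A⁻¹.
  So Wb⁻² = kg⁻²·m⁻⁴·s⁴·A².
  N = kg·m·s⁻².
  So N⁻¹ = kg⁻¹·m⁻¹·s².
  Gy = m²·s⁻².
  So Gy⁻¹ = m⁻²·s².
  Combining: m·H²·kg·s⁻³·T⁻¹·Wb⁻²·N⁻¹·Gy⁻¹ = m · (kg²·m⁴·s⁻⁴·A⁻⁴) · kg · s⁻³ · (kg⁻¹·s²·A) · (kg⁻²·m⁻⁴·s⁴·A²) · (kg⁻¹·m⁻¹·s²) · (m⁻²·s²) = kg⁻¹·m⁻²·s³·A⁻¹.
Left is m⁻²·s·A⁻²; right is kg⁻¹·m⁻²·s³·A⁻¹ — different.

No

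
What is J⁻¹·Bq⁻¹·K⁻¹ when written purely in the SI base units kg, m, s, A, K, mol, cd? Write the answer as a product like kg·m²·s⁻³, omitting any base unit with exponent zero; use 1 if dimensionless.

kg⁻¹·m⁻²·s³·K⁻¹

J = kg·m²·s⁻².
So J⁻¹ = kg⁻¹·m⁻²·s².
Bq = s⁻¹.
So Bq⁻¹ = s.
Combining: J⁻¹·Bq⁻¹·K⁻¹ = (kg⁻¹·m⁻²·s²) · s · K⁻¹ = kg⁻¹·m⁻²·s³·K⁻¹.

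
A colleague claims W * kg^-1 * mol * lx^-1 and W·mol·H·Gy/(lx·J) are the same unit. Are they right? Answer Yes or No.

No

Left side:
  W = kg·m²·s⁻³.
  lx = m⁻²·cd.
  So lx⁻¹ = m²·cd⁻¹.
  Combining: W·kg⁻¹·mol·lx⁻¹ = (kg·m²·s⁻³) · kg⁻¹ · mol · (m²·cd⁻¹) = m⁴·s⁻³·mol·cd⁻¹.
Right side:
  W = kg·m²·s⁻³.
  H = kg·m²·s⁻²·A⁻².
  lx = m⁻²·cd.
  So lx⁻¹ = m²·cd⁻¹.
  Gy = m²·s⁻².
  J = kg·m²·s⁻².
  So J⁻¹ = kg⁻¹·m⁻²·s².
  Combining: W·mol·H·lx⁻¹·Gy·J⁻¹ = (kg·m²·s⁻³) · mol · (kg·m²·s⁻²·A⁻²) · (m²·cd⁻¹) · (m²·s⁻²) · (kg⁻¹·m⁻²·s²) = kg·m⁶·s⁻⁵·A⁻²·mol·cd⁻¹.
Left is m⁴·s⁻³·mol·cd⁻¹; right is kg·m⁶·s⁻⁵·A⁻²·mol·cd⁻¹ — different.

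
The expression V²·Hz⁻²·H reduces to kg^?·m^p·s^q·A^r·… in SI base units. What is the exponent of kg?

3

V = kg·m²·s⁻³·A⁻¹.
So V² = kg²·m⁴·s⁻⁶·A⁻².
Hz = s⁻¹.
So Hz⁻² = s².
H = kg·m²·s⁻²·A⁻².
Combining: V²·Hz⁻²·H = (kg²·m⁴·s⁻⁶·A⁻²) · s² · (kg·m²·s⁻²·A⁻²) = kg³·m⁶·s⁻⁶·A⁻⁴.
The exponent of kg is 3.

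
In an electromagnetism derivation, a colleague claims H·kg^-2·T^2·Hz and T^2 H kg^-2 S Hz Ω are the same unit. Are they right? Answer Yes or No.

Left side:
  H = Wb/A (inductance = flux per current),
      = kg·m²·s⁻²·A⁻².
  T = Wb/m² (flux density = flux per area),
      = kg·s⁻²·A⁻¹.
  So T² = kg²·s⁻⁴·A⁻².
  Hz = 1/s = s⁻¹ (frequency is cycles per second).
  Combining: H·kg⁻²·T²·Hz = (kg·m²·s⁻²·A⁻²) · kg⁻² · (kg²·s⁻⁴·A⁻²) · s⁻¹ = kg·m²·s⁻⁷·A⁻⁴.
Right side:
  T = Wb/m² (flux density = flux per area),
      = kg·s⁻²·A⁻¹.
  So T² = kg²·s⁻⁴·A⁻².
  H = Wb/A (inductance = flux per current),
      = kg·m²·s⁻²·A⁻².
  S = 1/Ω (conductance is reciprocal resistance),
      = kg⁻¹·m⁻²·s³·A².
  Hz = 1/s = s⁻¹ (frequency is cycles per second).
  Ω = V/A (resistance = voltage per current),
      = kg·m²·s⁻³·A⁻².
  Combining: T²·H·kg⁻²·S·Hz·Ω = (kg²·s⁻⁴·A⁻²) · (kg·m²·s⁻²·A⁻²) · kg⁻² · (kg⁻¹·m⁻²·s³·A²) · s⁻¹ · (kg·m²·s⁻³·A⁻²) = kg·m²·s⁻⁷·A⁻⁴.
Both reduce to kg·m²·s⁻⁷·A⁻⁴.

Yes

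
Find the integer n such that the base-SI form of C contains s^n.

C = s·A.
The exponent of s is 1.

1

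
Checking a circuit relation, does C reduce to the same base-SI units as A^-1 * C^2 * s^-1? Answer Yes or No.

Left side:
  C = s·A.
Right side:
  C = A·s = s·A (charge = current × time).
  So C² = s²·A².
  Combining: A⁻¹·C²·s⁻¹ = A⁻¹ · (s²·A²) · s⁻¹ = s·A.
Both reduce to s·A.

Yes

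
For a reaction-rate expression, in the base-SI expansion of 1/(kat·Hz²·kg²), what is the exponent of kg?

-2

kat = mol/s = s⁻¹·mol (catalytic activity).
So kat⁻¹ = s·mol⁻¹.
Hz = 1/s = s⁻¹ (frequency is cycles per second).
So Hz⁻² = s².
Combining: kat⁻¹·Hz⁻²·kg⁻² = (s·mol⁻¹) · s² · kg⁻² = kg⁻²·s³·mol⁻¹.
The exponent of kg is -2.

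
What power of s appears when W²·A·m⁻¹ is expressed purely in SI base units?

W = kg·m²·s⁻³.
So W² = kg²·m⁴·s⁻⁶.
Combining: W²·A·m⁻¹ = (kg²·m⁴·s⁻⁶) · A · m⁻¹ = kg²·m³·s⁻⁶·A.
The exponent of s is -6.

-6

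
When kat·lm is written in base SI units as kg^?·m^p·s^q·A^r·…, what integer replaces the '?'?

0

kat = s⁻¹·mol.
lm = cd.
Combining: kat·lm = (s⁻¹·mol) · cd = s⁻¹·mol·cd.
The exponent of kg is 0.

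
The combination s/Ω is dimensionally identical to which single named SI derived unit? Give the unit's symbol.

F

Ω = kg·m²·s⁻³·A⁻².
So Ω⁻¹ = kg⁻¹·m⁻²·s³·A².
Combining: s·Ω⁻¹ = s · (kg⁻¹·m⁻²·s³·A²) = kg⁻¹·m⁻²·s⁴·A².
kg⁻¹·m⁻²·s⁴·A² is the base-SI form of the farad.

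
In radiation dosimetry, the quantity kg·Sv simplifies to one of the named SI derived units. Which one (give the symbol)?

Sv = m²·s⁻².
Combining: kg·Sv = kg · (m²·s⁻²) = kg·m²·s⁻².
kg·m²·s⁻² is the base-SI form of the joule.

J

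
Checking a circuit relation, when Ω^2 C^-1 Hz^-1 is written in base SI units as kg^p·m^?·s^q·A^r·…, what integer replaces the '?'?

4

Ω = V/A (resistance = voltage per current),
    = kg·m²·s⁻³·A⁻².
So Ω² = kg²·m⁴·s⁻⁶·A⁻⁴.
C = A·s = s·A (charge = current × time).
So C⁻¹ = s⁻¹·A⁻¹.
Hz = 1/s = s⁻¹ (frequency is cycles per second).
So Hz⁻¹ = s.
Combining: Ω²·C⁻¹·Hz⁻¹ = (kg²·m⁴·s⁻⁶·A⁻⁴) · (s⁻¹·A⁻¹) · s = kg²·m⁴·s⁻⁶·A⁻⁵.
The exponent of m is 4.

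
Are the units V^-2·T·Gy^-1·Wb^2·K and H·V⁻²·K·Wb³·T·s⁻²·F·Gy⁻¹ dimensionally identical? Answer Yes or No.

Left side:
  V = W/A (potential = power per current),
      = kg·m²·s⁻³·A⁻¹.
  So V⁻² = kg⁻²·m⁻⁴·s⁶·A².
  T = Wb/m² (flux density = flux per area),
      = kg·s⁻²·A⁻¹.
  Gy = J/kg (absorbed dose = energy per mass),
      = m²·s⁻².
  So Gy⁻¹ = m⁻²·s².
  Wb = V·s (flux: a volt is a weber per second),
      = kg·m²·s⁻²·A⁻¹.
  So Wb² = kg²·m⁴·s⁻⁴·A⁻².
  Combining: V⁻²·T·Gy⁻¹·Wb²·K = (kg⁻²·m⁻⁴·s⁶·A²) · (kg·s⁻²·A⁻¹) · (m⁻²·s²) · (kg²·m⁴·s⁻⁴·A⁻²) · K = kg·m⁻²·s²·A⁻¹·K.
Right side:
  H = kg·m²·s⁻²·A⁻².
  V = kg·m²·s⁻³·A⁻¹.
  So V⁻² = kg⁻²·m⁻⁴·s⁶·A².
  Wb = kg·m²·s⁻²·A⁻¹.
  So Wb³ = kg³·m⁶·s⁻⁶·A⁻³.
  T = kg·s⁻²·A⁻¹.
  F = kg⁻¹·m⁻²·s⁴·A².
  Gy = m²·s⁻².
  So Gy⁻¹ = m⁻²·s².
  Combining: H·V⁻²·K·Wb³·T·s⁻²·F·Gy⁻¹ = (kg·m²·s⁻²·A⁻²) · (kg⁻²·m⁻⁴·s⁶·A²) · K · (kg³·m⁶·s⁻⁶·A⁻³) · (kg·s⁻²·A⁻¹) · s⁻² · (kg⁻¹·m⁻²·s⁴·A²) · (m⁻²·s²) = kg²·A⁻²·K.
Left is kg·m⁻²·s²·A⁻¹·K; right is kg²·A⁻²·K — different.

No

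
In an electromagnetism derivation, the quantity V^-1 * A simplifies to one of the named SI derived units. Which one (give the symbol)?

V = W/A (potential = power per current),
    = kg·m²·s⁻³·A⁻¹.
So V⁻¹ = kg⁻¹·m⁻²·s³·A.
Combining: V⁻¹·A = (kg⁻¹·m⁻²·s³·A) · A = kg⁻¹·m⁻²·s³·A².
kg⁻¹·m⁻²·s³·A² is the base-SI form of the siemens.

S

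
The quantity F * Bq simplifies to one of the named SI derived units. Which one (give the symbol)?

S

F = C/V (capacitance = charge per voltage),
    = A·s/(kg·m²·s⁻³·A⁻¹) (substituting C and V),
    = kg⁻¹·m⁻²·s⁴·A².
Bq = 1/s = s⁻¹ (activity is decays per second).
Combining: F·Bq = (kg⁻¹·m⁻²·s⁴·A²) · s⁻¹ = kg⁻¹·m⁻²·s³·A².
kg⁻¹·m⁻²·s³·A² is the base-SI form of the siemens.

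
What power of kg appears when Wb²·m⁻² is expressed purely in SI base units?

Wb = V·s (flux: a volt is a weber per second),
    = kg·m²·s⁻²·A⁻¹.
So Wb² = kg²·m⁴·s⁻⁴·A⁻².
Combining: Wb²·m⁻² = (kg²·m⁴·s⁻⁴·A⁻²) · m⁻² = kg²·m²·s⁻⁴·A⁻².
The exponent of kg is 2.

2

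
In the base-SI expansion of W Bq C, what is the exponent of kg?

1

W = kg·m²·s⁻³.
Bq = s⁻¹.
C = s·A.
Combining: W·Bq·C = (kg·m²·s⁻³) · s⁻¹ · (s·A) = kg·m²·s⁻³·A.
The exponent of kg is 1.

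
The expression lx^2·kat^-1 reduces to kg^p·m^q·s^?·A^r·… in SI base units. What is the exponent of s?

lx = lm/m² (illuminance = luminous flux per area),
    = m⁻²·cd.
So lx² = m⁻⁴·cd².
kat = mol/s = s⁻¹·mol (catalytic activity).
So kat⁻¹ = s·mol⁻¹.
Combining: lx²·kat⁻¹ = (m⁻⁴·cd²) · (s·mol⁻¹) = m⁻⁴·s·mol⁻¹·cd².
The exponent of s is 1.

1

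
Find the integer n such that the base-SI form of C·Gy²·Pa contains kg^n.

1

C = s·A.
Gy = m²·s⁻².
So Gy² = m⁴·s⁻⁴.
Pa = kg·m⁻¹·s⁻².
Combining: C·Gy²·Pa = (s·A) · (m⁴·s⁻⁴) · (kg·m⁻¹·s⁻²) = kg·m³·s⁻⁵·A.
The exponent of kg is 1.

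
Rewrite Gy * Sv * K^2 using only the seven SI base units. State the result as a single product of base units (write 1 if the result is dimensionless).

m⁴·s⁻⁴·K²

Gy = m²·s⁻².
Sv = m²·s⁻².
Combining: Gy·Sv·K² = (m²·s⁻²) · (m²·s⁻²) · K² = m⁴·s⁻⁴·K².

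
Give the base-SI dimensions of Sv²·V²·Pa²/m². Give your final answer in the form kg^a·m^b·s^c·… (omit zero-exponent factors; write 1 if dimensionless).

Sv = J/kg (equivalent dose = energy per mass),
    = m²·s⁻².
So Sv² = m⁴·s⁻⁴.
V = W/A (potential = power per current),
    = kg·m²·s⁻³·A⁻¹.
So V² = kg²·m⁴·s⁻⁶·A⁻².
Pa = N/m² (pressure = force per area),
    = kg·m⁻¹·s⁻².
So Pa² = kg²·m⁻²·s⁻⁴.
Combining: Sv²·m⁻²·V²·Pa² = (m⁴·s⁻⁴) · m⁻² · (kg²·m⁴·s⁻⁶·A⁻²) · (kg²·m⁻²·s⁻⁴) = kg⁴·m⁴·s⁻¹⁴·A⁻².

kg⁴·m⁴·s⁻¹⁴·A⁻²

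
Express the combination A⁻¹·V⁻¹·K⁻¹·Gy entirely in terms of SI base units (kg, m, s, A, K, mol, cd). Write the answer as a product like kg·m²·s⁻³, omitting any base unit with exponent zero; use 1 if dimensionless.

kg⁻¹·s·K⁻¹

V = kg·m²·s⁻³·A⁻¹.
So V⁻¹ = kg⁻¹·m⁻²·s³·A.
Gy = m²·s⁻².
Combining: A⁻¹·V⁻¹·K⁻¹·Gy = A⁻¹ · (kg⁻¹·m⁻²·s³·A) · K⁻¹ · (m²·s⁻²) = kg⁻¹·s·K⁻¹.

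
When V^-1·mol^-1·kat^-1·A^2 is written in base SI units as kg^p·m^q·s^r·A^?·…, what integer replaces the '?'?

3

V = W/A (potential = power per current),
    = kg·m²·s⁻³·A⁻¹.
So V⁻¹ = kg⁻¹·m⁻²·s³·A.
kat = mol/s = s⁻¹·mol (catalytic activity).
So kat⁻¹ = s·mol⁻¹.
Combining: V⁻¹·mol⁻¹·kat⁻¹·A² = (kg⁻¹·m⁻²·s³·A) · mol⁻¹ · (s·mol⁻¹) · A² = kg⁻¹·m⁻²·s⁴·A³·mol⁻².
The exponent of A is 3.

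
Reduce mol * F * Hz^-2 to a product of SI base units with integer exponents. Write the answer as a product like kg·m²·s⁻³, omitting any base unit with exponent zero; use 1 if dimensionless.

kg⁻¹·m⁻²·s⁶·A²·mol

F = kg⁻¹·m⁻²·s⁴·A².
Hz = s⁻¹.
So Hz⁻² = s².
Combining: mol·F·Hz⁻² = mol · (kg⁻¹·m⁻²·s⁴·A²) · s² = kg⁻¹·m⁻²·s⁶·A²·mol.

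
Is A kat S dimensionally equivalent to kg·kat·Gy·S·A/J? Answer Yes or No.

Left side:
  kat = mol/s = s⁻¹·mol (catalytic activity).
  S = 1/Ω (conductance is reciprocal resistance),
      = kg⁻¹·m⁻²·s³·A².
  Combining: A·kat·S = A · (s⁻¹·mol) · (kg⁻¹·m⁻²·s³·A²) = kg⁻¹·m⁻²·s²·A³·mol.
Right side:
  kat = mol/s = s⁻¹·mol (catalytic activity).
  Gy = J/kg (absorbed dose = energy per mass),
      = m²·s⁻².
  J = N·m (work = force × distance),
      = kg·m²·s⁻².
  So J⁻¹ = kg⁻¹·m⁻²·s².
  S = 1/Ω (conductance is reciprocal resistance),
      = kg⁻¹·m⁻²·s³·A².
  Combining: kg·kat·Gy·J⁻¹·S·A = kg · (s⁻¹·mol) · (m²·s⁻²) · (kg⁻¹·m⁻²·s²) · (kg⁻¹·m⁻²·s³·A²) · A = kg⁻¹·m⁻²·s²·A³·mol.
Both reduce to kg⁻¹·m⁻²·s²·A³·mol.

Yes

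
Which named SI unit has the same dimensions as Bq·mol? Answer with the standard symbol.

Bq = 1/s = s⁻¹ (activity is decays per second).
Combining: Bq·mol = s⁻¹ · mol = s⁻¹·mol.
s⁻¹·mol is the base-SI form of the katal.

kat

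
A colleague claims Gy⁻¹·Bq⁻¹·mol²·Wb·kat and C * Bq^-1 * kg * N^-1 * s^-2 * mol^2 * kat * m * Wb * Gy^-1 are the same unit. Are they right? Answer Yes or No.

No

Left side:
  Gy = J/kg (absorbed dose = energy per mass),
      = m²·s⁻².
  So Gy⁻¹ = m⁻²·s².
  Bq = 1/s = s⁻¹ (activity is decays per second).
  So Bq⁻¹ = s.
  Wb = V·s (flux: a volt is a weber per second),
      = kg·m²·s⁻²·A⁻¹.
  kat = mol/s = s⁻¹·mol (catalytic activity).
  Combining: Gy⁻¹·Bq⁻¹·mol²·Wb·kat = (m⁻²·s²) · s · mol² · (kg·m²·s⁻²·A⁻¹) · (s⁻¹·mol) = kg·A⁻¹·mol³.
Right side:
  C = A·s = s·A (charge = current × time).
  Bq = 1/s = s⁻¹ (activity is decays per second).
  So Bq⁻¹ = s.
  N = kg·m/s² = kg·m·s⁻² (force = mass × acceleration).
  So N⁻¹ = kg⁻¹·m⁻¹·s².
  kat = mol/s = s⁻¹·mol (catalytic activity).
  Wb = V·s (flux: a volt is a weber per second),
      = kg·m²·s⁻²·A⁻¹.
  Gy = J/kg (absorbed dose = energy per mass),
      = m²·s⁻².
  So Gy⁻¹ = m⁻²·s².
  Combining: C·Bq⁻¹·kg·N⁻¹·s⁻²·mol²·kat·m·Wb·Gy⁻¹ = (s·A) · s · kg · (kg⁻¹·m⁻¹·s²) · s⁻² · mol² · (s⁻¹·mol) · m · (kg·m²·s⁻²·A⁻¹) · (m⁻²·s²) = kg·s·mol³.
Left is kg·A⁻¹·mol³; right is kg·s·mol³ — different.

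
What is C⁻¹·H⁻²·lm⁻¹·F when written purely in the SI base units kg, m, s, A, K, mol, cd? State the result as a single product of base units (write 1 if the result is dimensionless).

C = s·A.
So C⁻¹ = s⁻¹·A⁻¹.
H = kg·m²·s⁻²·A⁻².
So H⁻² = kg⁻²·m⁻⁴·s⁴·A⁴.
lm = cd.
So lm⁻¹ = cd⁻¹.
F = kg⁻¹·m⁻²·s⁴·A².
Combining: C⁻¹·H⁻²·lm⁻¹·F = (s⁻¹·A⁻¹) · (kg⁻²·m⁻⁴·s⁴·A⁴) · cd⁻¹ · (kg⁻¹·m⁻²·s⁴·A²) = kg⁻³·m⁻⁶·s⁷·A⁵·cd⁻¹.

kg⁻³·m⁻⁶·s⁷·A⁵·cd⁻¹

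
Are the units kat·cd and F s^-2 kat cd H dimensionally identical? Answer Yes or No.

Left side:
  kat = mol/s = s⁻¹·mol (catalytic activity).
  Combining: kat·cd = (s⁻¹·mol) · cd = s⁻¹·mol·cd.
Right side:
  F = C/V (capacitance = charge per voltage),
      = A·s/(kg·m²·s⁻³·A⁻¹) (substituting C and V),
      = kg⁻¹·m⁻²·s⁴·A².
  kat = mol/s = s⁻¹·mol (catalytic activity).
  H = Wb/A (inductance = flux per current),
      = kg·m²·s⁻²·A⁻².
  Combining: F·s⁻²·kat·cd·H = (kg⁻¹·m⁻²·s⁴·A²) · s⁻² · (s⁻¹·mol) · cd · (kg·m²·s⁻²·A⁻²) = s⁻¹·mol·cd.
Both reduce to s⁻¹·mol·cd.

Yes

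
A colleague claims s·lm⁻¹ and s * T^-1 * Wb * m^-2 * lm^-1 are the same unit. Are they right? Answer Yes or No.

Left side:
  lm = cd·sr = cd (luminous flux; sr is dimensionless).
  So lm⁻¹ = cd⁻¹.
  Combining: s·lm⁻¹ = s · cd⁻¹ = s·cd⁻¹.
Right side:
  T = Wb/m² (flux density = flux per area),
      = kg·s⁻²·A⁻¹.
  So T⁻¹ = kg⁻¹·s²·A.
  Wb = V·s (flux: a volt is a weber per second),
      = kg·m²·s⁻²·A⁻¹.
  lm = cd·sr = cd (luminous flux; sr is dimensionless).
  So lm⁻¹ = cd⁻¹.
  Combining: s·T⁻¹·Wb·m⁻²·lm⁻¹ = s · (kg⁻¹·s²·A) · (kg·m²·s⁻²·A⁻¹) · m⁻² · cd⁻¹ = s·cd⁻¹.
Both reduce to s·cd⁻¹.

Yes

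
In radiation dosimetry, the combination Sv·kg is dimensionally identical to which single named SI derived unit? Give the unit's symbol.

Sv = m²·s⁻².
Combining: Sv·kg = (m²·s⁻²) · kg = kg·m²·s⁻².
kg·m²·s⁻² is the base-SI form of the joule.

J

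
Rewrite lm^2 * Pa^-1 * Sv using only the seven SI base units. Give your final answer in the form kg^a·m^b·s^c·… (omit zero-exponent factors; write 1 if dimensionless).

lm = cd·sr = cd (luminous flux; sr is dimensionless).
So lm² = cd².
Pa = N/m² (pressure = force per area),
    = kg·m⁻¹·s⁻².
So Pa⁻¹ = kg⁻¹·m·s².
Sv = J/kg (equivalent dose = energy per mass),
    = m²·s⁻².
Combining: lm²·Pa⁻¹·Sv = cd² · (kg⁻¹·m·s²) · (m²·s⁻²) = kg⁻¹·m³·cd².

kg⁻¹·m³·cd²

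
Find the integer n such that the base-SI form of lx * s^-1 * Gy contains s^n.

lx = lm/m² (illuminance = luminous flux per area),
    = m⁻²·cd.
Gy = J/kg (absorbed dose = energy per mass),
    = m²·s⁻².
Combining: lx·s⁻¹·Gy = (m⁻²·cd) · s⁻¹ · (m²·s⁻²) = s⁻³·cd.
The exponent of s is -3.

-3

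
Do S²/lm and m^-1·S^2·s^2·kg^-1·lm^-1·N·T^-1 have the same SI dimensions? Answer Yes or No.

Left side:
  lm = cd·sr = cd (luminous flux; sr is dimensionless).
  So lm⁻¹ = cd⁻¹.
  S = 1/Ω (conductance is reciprocal resistance),
      = kg⁻¹·m⁻²·s³·A².
  So S² = kg⁻²·m⁻⁴·s⁶·A⁴.
  Combining: lm⁻¹·S² = cd⁻¹ · (kg⁻²·m⁻⁴·s⁶·A⁴) = kg⁻²·m⁻⁴·s⁶·A⁴·cd⁻¹.
Right side:
  S = kg⁻¹·m⁻²·s³·A².
  So S² = kg⁻²·m⁻⁴·s⁶·A⁴.
  lm = cd.
  So lm⁻¹ = cd⁻¹.
  N = kg·m·s⁻².
  T = kg·s⁻²·A⁻¹.
  So T⁻¹ = kg⁻¹·s²·A.
  Combining: m⁻¹·S²·s²·kg⁻¹·lm⁻¹·N·T⁻¹ = m⁻¹ · (kg⁻²·m⁻⁴·s⁶·A⁴) · s² · kg⁻¹ · cd⁻¹ · (kg·m·s⁻²) · (kg⁻¹·s²·A) = kg⁻³·m⁻⁴·s⁸·A⁵·cd⁻¹.
Left is kg⁻²·m⁻⁴·s⁶·A⁴·cd⁻¹; right is kg⁻³·m⁻⁴·s⁸·A⁵·cd⁻¹ — different.

No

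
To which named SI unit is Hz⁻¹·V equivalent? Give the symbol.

Wb

Hz = 1/s = s⁻¹ (frequency is cycles per second).
So Hz⁻¹ = s.
V = W/A (potential = power per current),
    = kg·m²·s⁻³·A⁻¹.
Combining: Hz⁻¹·V = s · (kg·m²·s⁻³·A⁻¹) = kg·m²·s⁻²·A⁻¹.
kg·m²·s⁻²·A⁻¹ is the base-SI form of the weber.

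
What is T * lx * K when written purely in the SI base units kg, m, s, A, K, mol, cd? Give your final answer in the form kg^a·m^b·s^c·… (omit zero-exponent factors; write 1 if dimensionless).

T = Wb/m² (flux density = flux per area),
    = kg·s⁻²·A⁻¹.
lx = lm/m² (illuminance = luminous flux per area),
    = m⁻²·cd.
Combining: T·lx·K = (kg·s⁻²·A⁻¹) · (m⁻²·cd) · K = kg·m⁻²·s⁻²·A⁻¹·K·cd.

kg·m⁻²·s⁻²·A⁻¹·K·cd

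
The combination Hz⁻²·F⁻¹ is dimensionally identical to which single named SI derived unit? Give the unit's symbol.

H

Hz = 1/s = s⁻¹ (frequency is cycles per second).
So Hz⁻² = s².
F = C/V (capacitance = charge per voltage),
    = A·s/(kg·m²·s⁻³·A⁻¹) (substituting C and V),
    = kg⁻¹·m⁻²·s⁴·A².
So F⁻¹ = kg·m²·s⁻⁴·A⁻².
Combining: Hz⁻²·F⁻¹ = s² · (kg·m²·s⁻⁴·A⁻²) = kg·m²·s⁻²·A⁻².
kg·m²·s⁻²·A⁻² is the base-SI form of the henry.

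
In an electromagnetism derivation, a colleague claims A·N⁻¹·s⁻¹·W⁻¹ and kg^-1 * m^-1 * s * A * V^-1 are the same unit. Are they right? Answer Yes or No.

Left side:
  N = kg·m/s² = kg·m·s⁻² (force = mass × acceleration).
  So N⁻¹ = kg⁻¹·m⁻¹·s².
  W = J/s (power = energy per time),
      = kg·m²·s⁻³.
  So W⁻¹ = kg⁻¹·m⁻²·s³.
  Combining: A·N⁻¹·s⁻¹·W⁻¹ = A · (kg⁻¹·m⁻¹·s²) · s⁻¹ · (kg⁻¹·m⁻²·s³) = kg⁻²·m⁻³·s⁴·A.
Right side:
  V = kg·m²·s⁻³·A⁻¹.
  So V⁻¹ = kg⁻¹·m⁻²·s³·A.
  Combining: kg⁻¹·m⁻¹·s·A·V⁻¹ = kg⁻¹ · m⁻¹ · s · A · (kg⁻¹·m⁻²·s³·A) = kg⁻²·m⁻³·s⁴·A².
Left is kg⁻²·m⁻³·s⁴·A; right is kg⁻²·m⁻³·s⁴·A² — different.

No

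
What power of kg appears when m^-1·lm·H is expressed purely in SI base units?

lm = cd·sr = cd (luminous flux; sr is dimensionless).
H = Wb/A (inductance = flux per current),
    = kg·m²·s⁻²·A⁻².
Combining: m⁻¹·lm·H = m⁻¹ · cd · (kg·m²·s⁻²·A⁻²) = kg·m·s⁻²·A⁻²·cd.
The exponent of kg is 1.

1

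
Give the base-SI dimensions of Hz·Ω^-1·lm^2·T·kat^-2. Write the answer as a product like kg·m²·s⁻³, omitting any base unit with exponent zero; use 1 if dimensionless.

m⁻²·s²·A·mol⁻²·cd²

Hz = s⁻¹.
Ω = kg·m²·s⁻³·A⁻².
So Ω⁻¹ = kg⁻¹·m⁻²·s³·A².
lm = cd.
So lm² = cd².
T = kg·s⁻²·A⁻¹.
kat = s⁻¹·mol.
So kat⁻² = s²·mol⁻².
Combining: Hz·Ω⁻¹·lm²·T·kat⁻² = s⁻¹ · (kg⁻¹·m⁻²·s³·A²) · cd² · (kg·s⁻²·A⁻¹) · (s²·mol⁻²) = m⁻²·s²·A·mol⁻²·cd².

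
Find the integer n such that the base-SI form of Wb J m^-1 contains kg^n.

2

Wb = V·s (flux: a volt is a weber per second),
    = kg·m²·s⁻²·A⁻¹.
J = N·m (work = force × distance),
    = kg·m²·s⁻².
Combining: Wb·J·m⁻¹ = (kg·m²·s⁻²·A⁻¹) · (kg·m²·s⁻²) · m⁻¹ = kg²·m³·s⁻⁴·A⁻¹.
The exponent of kg is 2.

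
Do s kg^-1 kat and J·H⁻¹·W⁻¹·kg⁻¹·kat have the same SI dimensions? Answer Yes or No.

No

Left side:
  kat = mol/s = s⁻¹·mol (catalytic activity).
  Combining: s·kg⁻¹·kat = s · kg⁻¹ · (s⁻¹·mol) = kg⁻¹·mol.
Right side:
  J = kg·m²·s⁻².
  H = kg·m²·s⁻²·A⁻².
  So H⁻¹ = kg⁻¹·m⁻²·s²·A².
  W = kg·m²·s⁻³.
  So W⁻¹ = kg⁻¹·m⁻²·s³.
  kat = s⁻¹·mol.
  Combining: J·H⁻¹·W⁻¹·kg⁻¹·kat = (kg·m²·s⁻²) · (kg⁻¹·m⁻²·s²·A²) · (kg⁻¹·m⁻²·s³) · kg⁻¹ · (s⁻¹·mol) = kg⁻²·m⁻²·s²·A²·mol.
Left is kg⁻¹·mol; right is kg⁻²·m⁻²·s²·A²·mol — different.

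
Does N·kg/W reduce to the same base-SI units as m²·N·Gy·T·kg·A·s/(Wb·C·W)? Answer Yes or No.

No

Left side:
  N = kg·m·s⁻².
  W = kg·m²·s⁻³.
  So W⁻¹ = kg⁻¹·m⁻²·s³.
  Combining: N·W⁻¹·kg = (kg·m·s⁻²) · (kg⁻¹·m⁻²·s³) · kg = kg·m⁻¹·s.
Right side:
  N = kg·m/s² = kg·m·s⁻² (force = mass × acceleration).
  Gy = J/kg (absorbed dose = energy per mass),
      = m²·s⁻².
  T = Wb/m² (flux density = flux per area),
      = kg·s⁻²·A⁻¹.
  Wb = V·s (flux: a volt is a weber per second),
      = kg·m²·s⁻²·A⁻¹.
  So Wb⁻¹ = kg⁻¹·m⁻²·s²·A.
  C = A·s = s·A (charge = current × time).
  So C⁻¹ = s⁻¹·A⁻¹.
  W = J/s (power = energy per time),
      = kg·m²·s⁻³.
  So W⁻¹ = kg⁻¹·m⁻²·s³.
  Combining: m²·N·Gy·T·kg·Wb⁻¹·C⁻¹·A·W⁻¹·s = m² · (kg·m·s⁻²) · (m²·s⁻²) · (kg·s⁻²·A⁻¹) · kg · (kg⁻¹·m⁻²·s²·A) · (s⁻¹·A⁻¹) · A · (kg⁻¹·m⁻²·s³) · s = kg·m·s⁻¹.
Left is kg·m⁻¹·s; right is kg·m·s⁻¹ — different.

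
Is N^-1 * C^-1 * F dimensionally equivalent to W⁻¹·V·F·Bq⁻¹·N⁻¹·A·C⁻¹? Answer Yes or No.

Left side:
  N = kg·m/s² = kg·m·s⁻² (force = mass × acceleration).
  So N⁻¹ = kg⁻¹·m⁻¹·s².
  C = A·s = s·A (charge = current × time).
  So C⁻¹ = s⁻¹·A⁻¹.
  F = C/V (capacitance = charge per voltage),
      = A·s/(kg·m²·s⁻³·A⁻¹) (substituting C and V),
      = kg⁻¹·m⁻²·s⁴·A².
  Combining: N⁻¹·C⁻¹·F = (kg⁻¹·m⁻¹·s²) · (s⁻¹·A⁻¹) · (kg⁻¹·m⁻²·s⁴·A²) = kg⁻²·m⁻³·s⁵·A.
Right side:
  W = J/s (power = energy per time),
      = kg·m²·s⁻³.
  So W⁻¹ = kg⁻¹·m⁻²·s³.
  V = W/A (potential = power per current),
      = kg·m²·s⁻³·A⁻¹.
  F = C/V (capacitance = charge per voltage),
      = A·s/(kg·m²·s⁻³·A⁻¹) (substituting C and V),
      = kg⁻¹·m⁻²·s⁴·A².
  Bq = 1/s = s⁻¹ (activity is decays per second).
  So Bq⁻¹ = s.
  N = kg·m/s² = kg·m·s⁻² (force = mass × acceleration).
  So N⁻¹ = kg⁻¹·m⁻¹·s².
  C = A·s = s·A (charge = current × time).
  So C⁻¹ = s⁻¹·A⁻¹.
  Combining: W⁻¹·V·F·Bq⁻¹·N⁻¹·A·C⁻¹ = (kg⁻¹·m⁻²·s³) · (kg·m²·s⁻³·A⁻¹) · (kg⁻¹·m⁻²·s⁴·A²) · s · (kg⁻¹·m⁻¹·s²) · A · (s⁻¹·A⁻¹) = kg⁻²·m⁻³·s⁶·A.
Left is kg⁻²·m⁻³·s⁵·A; right is kg⁻²·m⁻³·s⁶·A — different.

No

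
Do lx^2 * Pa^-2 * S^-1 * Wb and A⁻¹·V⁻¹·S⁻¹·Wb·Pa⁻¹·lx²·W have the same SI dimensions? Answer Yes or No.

Left side:
  lx = lm/m² (illuminance = luminous flux per area),
      = m⁻²·cd.
  So lx² = m⁻⁴·cd².
  Pa = N/m² (pressure = force per area),
      = kg·m⁻¹·s⁻².
  So Pa⁻² = kg⁻²·m²·s⁴.
  S = 1/Ω (conductance is reciprocal resistance),
      = kg⁻¹·m⁻²·s³·A².
  So S⁻¹ = kg·m²·s⁻³·A⁻².
  Wb = V·s (flux: a volt is a weber per second),
      = kg·m²·s⁻²·A⁻¹.
  Combining: lx²·Pa⁻²·S⁻¹·Wb = (m⁻⁴·cd²) · (kg⁻²·m²·s⁴) · (kg·m²·s⁻³·A⁻²) · (kg·m²·s⁻²·A⁻¹) = m²·s⁻¹·A⁻³·cd².
Right side:
  V = W/A (potential = power per current),
      = kg·m²·s⁻³·A⁻¹.
  So V⁻¹ = kg⁻¹·m⁻²·s³·A.
  S = 1/Ω (conductance is reciprocal resistance),
      = kg⁻¹·m⁻²·s³·A².
  So S⁻¹ = kg·m²·s⁻³·A⁻².
  Wb = V·s (flux: a volt is a weber per second),
      = kg·m²·s⁻²·A⁻¹.
  Pa = N/m² (pressure = force per area),
      = kg·m⁻¹·s⁻².
  So Pa⁻¹ = kg⁻¹·m·s².
  lx = lm/m² (illuminance = luminous flux per area),
      = m⁻²·cd.
  So lx² = m⁻⁴·cd².
  W = J/s (power = energy per time),
      = kg·m²·s⁻³.
  Combining: A⁻¹·V⁻¹·S⁻¹·Wb·Pa⁻¹·lx²·W = A⁻¹ · (kg⁻¹·m⁻²·s³·A) · (kg·m²·s⁻³·A⁻²) · (kg·m²·s⁻²·A⁻¹) · (kg⁻¹·m·s²) · (m⁻⁴·cd²) · (kg·m²·s⁻³) = kg·m·s⁻³·A⁻³·cd².
Left is m²·s⁻¹·A⁻³·cd²; right is kg·m·s⁻³·A⁻³·cd² — different.

No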